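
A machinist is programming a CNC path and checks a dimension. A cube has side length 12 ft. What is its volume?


Shape: cube
Side s = 12 ft
Formula: V = s^3
V = 12 * 12 * 12
V = 144 * 12
V = 1728
1728 ft^3


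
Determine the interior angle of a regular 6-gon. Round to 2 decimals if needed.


Shape: regular hexagon (6 sides)
Formula: interior angle = (n - 2) * 180 / n
(n - 2) = 4
(n - 2) * 180 = 720
angle = 720 / 6
angle = 120
120 degrees


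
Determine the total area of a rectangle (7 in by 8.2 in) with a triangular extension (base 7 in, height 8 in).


Composite shape: rectangle + triangle
Rectangle area = 7 * 8.2 = 57.4
Triangle area = 0.5 * 7 * 8 = 28
Total = 57.4 + 28
Total = 85.4
85.4 in^2


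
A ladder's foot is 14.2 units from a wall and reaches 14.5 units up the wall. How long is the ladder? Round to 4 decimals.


Shape: right triangle
Legs a = 14.2 units, b = 14.5 units
Formula: c = sqrt(a^2 + b^2)
a^2 = 201.64, b^2 = 210.25
a^2 + b^2 = 411.89
c = sqrt(411.89)
c = 20.2951
20.2951 units


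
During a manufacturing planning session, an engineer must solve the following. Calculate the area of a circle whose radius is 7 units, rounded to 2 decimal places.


Shape: circle
Radius r = 7 units
Formula: A = pi * r^2
r^2 = 7^2 = 49
A = pi * 49
A = 153.94
153.94 units^2


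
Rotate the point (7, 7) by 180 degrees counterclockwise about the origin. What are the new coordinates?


Transformation: rotation about the origin
Original point: (7, 7)
Rule for 180 deg: (x, y) -> (-x, -y)
Apply: (7, 7) -> (-7, -7)
(-7, -7)


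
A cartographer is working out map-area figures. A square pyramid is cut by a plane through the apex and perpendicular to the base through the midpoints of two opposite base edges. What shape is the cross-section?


Solid: square pyramid
Cutting plane: through the apex and perpendicular to the base through the midpoints of two opposite base edges
Visualize the intersection of the plane with the solid's surface.
The boundary of the cut region is a isosceles triangle.
isosceles triangle


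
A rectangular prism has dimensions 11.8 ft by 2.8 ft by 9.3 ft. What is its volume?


Shape: rectangular prism
l = 11.8 ft, w = 2.8 ft, h = 9.3 ft
Formula: V = l * w * h
V = 11.8 * 2.8 * 9.3
V = 33.04 * 9.3
V = 307.272
307.272 ft^3


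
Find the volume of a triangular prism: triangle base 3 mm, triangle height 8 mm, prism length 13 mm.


Shape: triangular prism
Triangle base = 3 mm, triangle height = 8 mm, prism length L = 13 mm
Formula: V = (1/2 * b * h_tri) * L
Cross-section area = 0.5 * 3 * 8 = 12
V = 12 * 13
V = 156
156 mm^3


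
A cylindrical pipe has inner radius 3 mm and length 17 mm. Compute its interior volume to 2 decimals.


Shape: cylinder
Radius r = 3 mm, Height h = 17 mm
Formula: V = pi * r^2 * h
r^2 = 9
V = pi * 9 * 17
V = 153 * pi
V = 480.66
480.66 mm^3


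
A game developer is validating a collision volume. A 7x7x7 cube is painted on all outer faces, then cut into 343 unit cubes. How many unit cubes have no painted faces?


Large cube: 7 x 7 x 7, cut into unit cubes.
n = 7, so n - 2 = 5
Unpainted cubes form the interior (n - 2)^3 block.
(n - 2)^3 = 5^3 = 125
125 unit cubes


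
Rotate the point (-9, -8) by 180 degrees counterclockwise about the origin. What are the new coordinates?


Transformation: rotation about the origin
Original point: (-9, -8)
Rule for 180 deg: (x, y) -> (-x, -y)
Apply: (-9, -8) -> (9, 8)
(9, 8)


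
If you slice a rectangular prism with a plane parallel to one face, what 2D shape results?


Solid: rectangular prism
Cutting plane: parallel to one face
Visualize the intersection of the plane with the solid's surface.
The boundary of the cut region is a rectangle.
rectangle


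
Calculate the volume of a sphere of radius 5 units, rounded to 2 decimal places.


Shape: sphere
Radius r = 5 units
Formula: V = (4/3) * pi * r^3
r^3 = 125
(4/3) * 125 = 166.666667
V = 166.666667 * pi
V = 523.6
523.6 units^3


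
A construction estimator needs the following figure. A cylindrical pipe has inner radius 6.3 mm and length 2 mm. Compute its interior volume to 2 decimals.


Shape: cylinder
Radius r = 6.3 mm, Height h = 2 mm
Formula: V = pi * r^2 * h
r^2 = 39.69
V = pi * 39.69 * 2
V = 79.38 * pi
V = 249.38
249.38 mm^3


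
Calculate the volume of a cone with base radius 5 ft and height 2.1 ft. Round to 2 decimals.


Shape: cone
Radius r = 5 ft, Height h = 2.1 ft
Formula: V = (1/3) * pi * r^2 * h
r^2 = 25
pi * r^2 * h = pi * 25 * 2.1 = 52.5 * pi
V = 52.5 * pi / 3
V = 54.98
54.98 ft^3


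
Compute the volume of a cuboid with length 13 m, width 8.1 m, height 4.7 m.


Shape: rectangular prism
l = 13 m, w = 8.1 m, h = 4.7 m
Formula: V = l * w * h
V = 13 * 8.1 * 4.7
V = 105.3 * 4.7
V = 494.91
494.91 m^3


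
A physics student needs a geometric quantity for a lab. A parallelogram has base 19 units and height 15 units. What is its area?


Shape: parallelogram
Base b = 19 units, Height h = 15 units
Formula: A = b * h
A = 19 * 15
A = 285
285 units^2


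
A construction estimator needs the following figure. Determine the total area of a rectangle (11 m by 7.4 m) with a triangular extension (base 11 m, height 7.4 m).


Composite shape: rectangle + triangle
Rectangle area = 11 * 7.4 = 81.4
Triangle area = 0.5 * 11 * 7.4 = 40.7
Total = 81.4 + 40.7
Total = 122.1
122.1 m^2


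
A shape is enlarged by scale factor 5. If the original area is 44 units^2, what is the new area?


Linear scale factor k = 5
Original area = 44 units^2
Rule: under a linear scaling by k, areas scale by k^2.
k^2 = 5^2 = 25
New area = 44 * 25
New area = 1100
1100 units^2


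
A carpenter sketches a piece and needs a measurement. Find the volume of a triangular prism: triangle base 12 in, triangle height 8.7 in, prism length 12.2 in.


Shape: triangular prism
Triangle base = 12 in, triangle height = 8.7 in, prism length L = 12.2 in
Formula: V = (1/2 * b * h_tri) * L
Cross-section area = 0.5 * 12 * 8.7 = 52.2
V = 52.2 * 12.2
V = 636.84
636.84 in^3


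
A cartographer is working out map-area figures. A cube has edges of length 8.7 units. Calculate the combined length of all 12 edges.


Shape: cube
Side s = 8.7 units
A cube has 12 edges, all equal.
Formula: total edge length = 12 * s
Total = 12 * 8.7
Total = 104.4
104.4 units


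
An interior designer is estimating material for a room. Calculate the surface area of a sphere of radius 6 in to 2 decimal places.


Shape: sphere
Radius r = 6 in
Formula: SA = 4 * pi * r^2
r^2 = 36
SA = 4 * pi * 36
SA = 144 * pi
SA = 452.39
452.39 in^2


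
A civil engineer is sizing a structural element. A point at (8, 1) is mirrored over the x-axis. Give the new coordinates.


Transformation: reflection
Original point: (8, 1)
Rule for reflection over the x-axis: (x, y) -> (x, -y)
Apply: (8, 1) -> (8, -1)
(8, -1)


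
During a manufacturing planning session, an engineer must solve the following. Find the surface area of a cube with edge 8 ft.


Shape: cube
Side s = 8 ft
A cube has 6 square faces.
Formula: SA = 6 * s^2
s^2 = 64
SA = 6 * 64
SA = 384
384 ft^2


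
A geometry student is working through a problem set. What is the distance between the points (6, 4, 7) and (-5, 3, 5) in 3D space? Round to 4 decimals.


3D distance between two points
P1 = (6, 4, 7), P2 = (-5, 3, 5)
Formula: d = sqrt((x2-x1)^2 + (y2-y1)^2 + (z2-z1)^2)
dx = -5 - 6 = -11
dy = 3 - 4 = -1
dz = 5 - 7 = -2
dx^2 + dy^2 + dz^2 = 121 + 1 + 4 = 126
d = sqrt(126)
d = 11.225
11.225 units


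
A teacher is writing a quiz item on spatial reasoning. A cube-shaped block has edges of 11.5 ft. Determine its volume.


Shape: cube
Side s = 11.5 ft
Formula: V = s^3
V = 11.5 * 11.5 * 11.5
V = 132.25 * 11.5
V = 1520.875
1520.875 ft^3


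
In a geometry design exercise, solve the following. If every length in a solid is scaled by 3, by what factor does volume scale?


Linear scale factor k = 3
Rule: under a linear scaling by k, volumes scale by k^3.
k^3 = 3 * 3 * 3
k^3 = 9 * 3
k^3 = 27
Volume scales by a factor of 27.
27 (dimensionless)


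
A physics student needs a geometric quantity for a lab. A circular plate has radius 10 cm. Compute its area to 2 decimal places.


Shape: circle
Radius r = 10 cm
Formula: A = pi * r^2
r^2 = 10^2 = 100
A = pi * 100
A = 314.16
314.16 cm^2


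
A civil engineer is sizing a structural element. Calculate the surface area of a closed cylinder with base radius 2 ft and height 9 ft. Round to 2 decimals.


Shape: closed cylinder
Radius r = 2 ft, Height h = 9 ft
Formula: SA = 2*pi*r^2 + 2*pi*r*h = 2*pi*r*(r + h)
r + h = 11
2 * r * (r + h) = 2 * 2 * 11 = 44
SA = 44 * pi
SA = 138.23
138.23 ft^2


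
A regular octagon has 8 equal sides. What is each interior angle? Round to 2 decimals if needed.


Shape: regular octagon (8 sides)
Formula: interior angle = (n - 2) * 180 / n
(n - 2) = 6
(n - 2) * 180 = 1080
angle = 1080 / 8
angle = 135
135 degrees


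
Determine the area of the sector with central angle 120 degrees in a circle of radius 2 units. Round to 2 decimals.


Shape: circular sector
Radius r = 2 units, Angle = 120 degrees
Formula: A = (angle/360) * pi * r^2
r^2 = 4
Fraction of circle = 120/360
A = (120/360) * pi * 4
A = 1.333333 * pi
A = 4.19
4.19 units^2


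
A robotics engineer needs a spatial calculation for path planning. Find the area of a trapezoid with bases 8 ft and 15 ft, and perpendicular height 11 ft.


Shape: trapezoid
Parallel sides a = 8 ft, b = 15 ft; Height h = 11 ft
Formula: A = (a + b) * h / 2
a + b = 8 + 15 = 23
A = 23 * 11 / 2
A = 253 / 2
A = 126.5
126.5 ft^2


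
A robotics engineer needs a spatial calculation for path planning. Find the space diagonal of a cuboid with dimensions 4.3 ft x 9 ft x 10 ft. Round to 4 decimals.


Shape: rectangular box (space diagonal)
l = 4.3 ft, w = 9 ft, h = 10 ft
Visualize: the diagonal of the base, then a right triangle with that diagonal and the height.
Formula: d = sqrt(l^2 + w^2 + h^2)
l^2 + w^2 + h^2 = 18.49 + 81 + 100 = 199.49
d = sqrt(199.49)
d = 14.1241
14.1241 ft


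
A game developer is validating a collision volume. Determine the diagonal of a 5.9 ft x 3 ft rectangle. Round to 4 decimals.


Shape: rectangle (diagonal via Pythagoras)
Sides: 5.9 ft and 3 ft
Formula: d = sqrt(l^2 + w^2)
l^2 = 34.81, w^2 = 9
l^2 + w^2 = 43.81
d = sqrt(43.81)
d = 6.6189
6.6189 ft


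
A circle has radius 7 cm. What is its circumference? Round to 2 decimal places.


Shape: circle
Radius r = 7 cm
Formula: C = 2 * pi * r
C = 2 * pi * 7
C = 14 * pi
C = 43.98
43.98 cm


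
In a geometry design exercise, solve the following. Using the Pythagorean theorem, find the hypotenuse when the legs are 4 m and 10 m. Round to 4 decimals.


Shape: right triangle
Legs a = 4 m, b = 10 m
Formula: c = sqrt(a^2 + b^2)
a^2 = 16, b^2 = 100
a^2 + b^2 = 116
c = sqrt(116)
c = 10.7703
10.7703 m


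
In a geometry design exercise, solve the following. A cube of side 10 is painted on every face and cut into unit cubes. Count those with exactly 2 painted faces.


Large cube: 10 x 10 x 10, cut into unit cubes.
n = 10, so n - 2 = 8
Cubes with 2 painted faces lie along the edges, excluding corners.
A cube has 12 edges; each contributes (n - 2) = 8 such cubes.
Count = 12 * 8 = 96
96 unit cubes


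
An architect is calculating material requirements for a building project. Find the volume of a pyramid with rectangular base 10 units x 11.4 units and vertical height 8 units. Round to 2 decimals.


Shape: rectangular pyramid
Base: 10 units x 11.4 units, Height h = 8 units
Formula: V = (1/3) * base_area * h
base_area = 10 * 11.4 = 114
base_area * h = 114 * 8 = 912
V = 912 / 3
V = 304
304 units^3


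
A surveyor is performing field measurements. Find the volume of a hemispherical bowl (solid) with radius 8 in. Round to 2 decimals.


Shape: hemisphere (half of a sphere)
Radius r = 8 in
Formula: V = (1/2) * (4/3) * pi * r^3 = (2/3) * pi * r^3
r^3 = 512
(2/3) * 512 = 341.333333
V = 341.333333 * pi
V = 1072.33
1072.33 in^3


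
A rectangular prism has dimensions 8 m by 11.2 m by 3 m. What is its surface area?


Shape: rectangular prism
l = 8 m, w = 11.2 m, h = 3 m
Formula: SA = 2(lw + lh + wh)
lw = 89.6, lh = 24, wh = 33.6
lw + lh + wh = 147.2
SA = 2 * 147.2
SA = 294.4
294.4 m^2


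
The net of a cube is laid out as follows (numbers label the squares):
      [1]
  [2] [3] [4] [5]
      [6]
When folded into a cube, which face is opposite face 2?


Net: cross layout. Take square 3 as the base (bottom).
Fold the four squares in the horizontal row up around 3: 2 -> left, 4 -> right, 5 wraps to the top.
Fold 1 and 6 up from 3: 1 -> back, 6 -> front.
Opposite pairs are therefore: (1, 6), (2, 4), (3, 5).
Face 2 is opposite face 4.
face 4


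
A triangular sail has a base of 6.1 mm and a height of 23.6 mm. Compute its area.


Shape: triangle
Base b = 6.1 mm, Height h = 23.6 mm
Formula: A = (1/2) * b * h
A = 0.5 * 6.1 * 23.6
A = 0.5 * 143.96
A = 71.98
71.98 mm^2


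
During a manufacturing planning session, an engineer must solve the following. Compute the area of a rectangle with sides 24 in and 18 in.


Shape: rectangle
Length l = 24 in, Width w = 18 in
Formula: A = l * w
A = 24 * 18
A = 432
432 in^2


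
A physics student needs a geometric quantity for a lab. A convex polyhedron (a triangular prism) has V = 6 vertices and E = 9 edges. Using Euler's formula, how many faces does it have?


Polyhedron: triangular prism
Euler's formula for convex polyhedra: V - E + F = 2
Given: V = 6 vertices and E = 9 edges
Solve for F:
F = 2 + E - V = 2 + 9 - 6 = 5
5 faces


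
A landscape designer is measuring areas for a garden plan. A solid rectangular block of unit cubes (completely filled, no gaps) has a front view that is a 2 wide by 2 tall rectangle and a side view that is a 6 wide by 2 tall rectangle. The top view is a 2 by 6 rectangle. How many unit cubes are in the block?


Orthographic views of a solid rectangular block:
Front view 2 x 2 -> length = 2, height = 2
Side view 6 x 2 -> width = 6, height = 2 (consistent)
Top view 2 x 6 -> confirms length = 2, width = 6
The block is 2 x 6 x 2.
Total unit cubes = 2 * 6 * 2 = 24
24 unit cubes


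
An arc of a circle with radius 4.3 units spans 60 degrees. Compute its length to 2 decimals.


Shape: circular arc
Radius r = 4.3 units, Angle = 60 degrees
Formula: L = (angle/360) * 2 * pi * r
2 * pi * r = 8.6 * pi
L = (60/360) * 8.6 * pi
L = 1.433333 * pi
L = 4.5
4.5 units


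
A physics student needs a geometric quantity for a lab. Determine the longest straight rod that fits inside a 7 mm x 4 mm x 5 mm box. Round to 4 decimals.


Shape: rectangular box (space diagonal)
l = 7 mm, w = 4 mm, h = 5 mm
Visualize: the diagonal of the base, then a right triangle with that diagonal and the height.
Formula: d = sqrt(l^2 + w^2 + h^2)
l^2 + w^2 + h^2 = 49 + 16 + 25 = 90
d = sqrt(90)
d = 9.4868
9.4868 mm


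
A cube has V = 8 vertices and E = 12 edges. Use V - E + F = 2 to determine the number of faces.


Polyhedron: cube
Euler's formula for convex polyhedra: V - E + F = 2
Given: V = 8 vertices and E = 12 edges
Solve for F:
F = 2 + E - V = 2 + 12 - 8 = 6
6 faces


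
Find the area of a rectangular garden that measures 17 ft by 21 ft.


Shape: rectangle
Length l = 17 ft, Width w = 21 ft
Formula: A = l * w
A = 17 * 21
A = 357
357 ft^2


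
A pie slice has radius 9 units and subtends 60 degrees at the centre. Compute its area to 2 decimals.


Shape: circular sector
Radius r = 9 units, Angle = 60 degrees
Formula: A = (angle/360) * pi * r^2
r^2 = 81
Fraction of circle = 60/360
A = (60/360) * pi * 81
A = 13.5 * pi
A = 42.41
42.41 units^2


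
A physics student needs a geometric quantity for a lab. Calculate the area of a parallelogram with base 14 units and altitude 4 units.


Shape: parallelogram
Base b = 14 units, Height h = 4 units
Formula: A = b * h
A = 14 * 4
A = 56
56 units^2


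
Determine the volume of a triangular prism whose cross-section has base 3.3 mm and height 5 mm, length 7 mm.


Shape: triangular prism
Triangle base = 3.3 mm, triangle height = 5 mm, prism length L = 7 mm
Formula: V = (1/2 * b * h_tri) * L
Cross-section area = 0.5 * 3.3 * 5 = 8.25
V = 8.25 * 7
V = 57.75
57.75 mm^3


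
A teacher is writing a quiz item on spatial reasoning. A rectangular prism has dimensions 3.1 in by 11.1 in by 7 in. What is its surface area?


Shape: rectangular prism
l = 3.1 in, w = 11.1 in, h = 7 in
Formula: SA = 2(lw + lh + wh)
lw = 34.41, lh = 21.7, wh = 77.7
lw + lh + wh = 133.81
SA = 2 * 133.81
SA = 267.62
267.62 in^2


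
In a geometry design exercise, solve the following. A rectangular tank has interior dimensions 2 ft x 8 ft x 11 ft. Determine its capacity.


Shape: rectangular prism
l = 2 ft, w = 8 ft, h = 11 ft
Formula: V = l * w * h
V = 2 * 8 * 11
V = 16 * 11
V = 176
176 ft^3


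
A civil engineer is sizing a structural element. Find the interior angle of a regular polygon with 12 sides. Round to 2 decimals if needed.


Shape: regular dodecagon (12 sides)
Formula: interior angle = (n - 2) * 180 / n
(n - 2) = 10
(n - 2) * 180 = 1800
angle = 1800 / 12
angle = 150
150 degrees


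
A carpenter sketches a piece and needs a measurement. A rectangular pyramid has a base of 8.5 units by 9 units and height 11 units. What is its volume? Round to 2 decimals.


Shape: rectangular pyramid
Base: 8.5 units x 9 units, Height h = 11 units
Formula: V = (1/3) * base_area * h
base_area = 8.5 * 9 = 76.5
base_area * h = 76.5 * 11 = 841.5
V = 841.5 / 3
V = 280.5
280.5 units^3


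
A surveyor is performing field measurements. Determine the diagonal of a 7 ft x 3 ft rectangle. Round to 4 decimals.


Shape: rectangle (diagonal via Pythagoras)
Sides: 7 ft and 3 ft
Formula: d = sqrt(l^2 + w^2)
l^2 = 49, w^2 = 9
l^2 + w^2 = 58
d = sqrt(58)
d = 7.6158
7.6158 ft


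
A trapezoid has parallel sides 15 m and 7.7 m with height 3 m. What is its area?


Shape: trapezoid
Parallel sides a = 15 m, b = 7.7 m; Height h = 3 m
Formula: A = (a + b) * h / 2
a + b = 15 + 7.7 = 22.7
A = 22.7 * 3 / 2
A = 68.1 / 2
A = 34.05
34.05 m^2


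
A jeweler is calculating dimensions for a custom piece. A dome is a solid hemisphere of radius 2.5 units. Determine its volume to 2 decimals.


Shape: hemisphere (half of a sphere)
Radius r = 2.5 units
Formula: V = (1/2) * (4/3) * pi * r^3 = (2/3) * pi * r^3
r^3 = 15.625
(2/3) * 15.625 = 10.416667
V = 10.416667 * pi
V = 32.72
32.72 units^3


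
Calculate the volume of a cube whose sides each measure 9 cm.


Shape: cube
Side s = 9 cm
Formula: V = s^3
V = 9 * 9 * 9
V = 81 * 9
V = 729
729 cm^3


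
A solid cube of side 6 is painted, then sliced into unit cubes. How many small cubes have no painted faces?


Large cube: 6 x 6 x 6, cut into unit cubes.
n = 6, so n - 2 = 4
Unpainted cubes form the interior (n - 2)^3 block.
(n - 2)^3 = 4^3 = 64
64 unit cubes


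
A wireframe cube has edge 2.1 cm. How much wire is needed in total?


Shape: cube
Side s = 2.1 cm
A cube has 12 edges, all equal.
Formula: total edge length = 12 * s
Total = 12 * 2.1
Total = 25.2
25.2 cm


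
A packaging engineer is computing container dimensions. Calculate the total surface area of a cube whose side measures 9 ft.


Shape: cube
Side s = 9 ft
A cube has 6 square faces.
Formula: SA = 6 * s^2
s^2 = 81
SA = 6 * 81
SA = 486
486 ft^2


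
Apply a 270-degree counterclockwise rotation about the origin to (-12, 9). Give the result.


Transformation: rotation about the origin
Original point: (-12, 9)
Rule for 270 deg counterclockwise: (x, y) -> (y, -x)
Apply: (-12, 9) -> (9, 12)
(9, 12)


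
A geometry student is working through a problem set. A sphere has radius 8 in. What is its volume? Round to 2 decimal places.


Shape: sphere
Radius r = 8 in
Formula: V = (4/3) * pi * r^3
r^3 = 512
(4/3) * 512 = 682.666667
V = 682.666667 * pi
V = 2144.66
2144.66 in^3


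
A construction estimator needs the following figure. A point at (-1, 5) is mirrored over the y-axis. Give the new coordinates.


Transformation: reflection
Original point: (-1, 5)
Rule for reflection over the y-axis: (x, y) -> (-x, y)
Apply: (-1, 5) -> (1, 5)
(1, 5)


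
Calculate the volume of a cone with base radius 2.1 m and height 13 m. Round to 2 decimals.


Shape: cone
Radius r = 2.1 m, Height h = 13 m
Formula: V = (1/3) * pi * r^2 * h
r^2 = 4.41
pi * r^2 * h = pi * 4.41 * 13 = 57.33 * pi
V = 57.33 * pi / 3
V = 60.04
60.04 m^3


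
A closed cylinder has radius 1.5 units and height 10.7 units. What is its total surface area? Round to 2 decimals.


Shape: closed cylinder
Radius r = 1.5 units, Height h = 10.7 units
Formula: SA = 2*pi*r^2 + 2*pi*r*h = 2*pi*r*(r + h)
r + h = 12.2
2 * r * (r + h) = 2 * 1.5 * 12.2 = 36.6
SA = 36.6 * pi
SA = 114.98
114.98 units^2


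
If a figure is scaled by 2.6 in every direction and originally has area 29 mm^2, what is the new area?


Linear scale factor k = 2.6
Original area = 29 mm^2
Rule: under a linear scaling by k, areas scale by k^2.
k^2 = 2.6^2 = 6.76
New area = 29 * 6.76
New area = 196.04
196.04 mm^2


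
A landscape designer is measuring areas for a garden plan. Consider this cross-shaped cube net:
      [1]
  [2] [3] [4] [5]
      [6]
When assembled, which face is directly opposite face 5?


Net: cross layout. Take square 3 as the base (bottom).
Fold the four squares in the horizontal row up around 3: 2 -> left, 4 -> right, 5 wraps to the top.
Fold 1 and 6 up from 3: 1 -> back, 6 -> front.
Opposite pairs are therefore: (1, 6), (2, 4), (3, 5).
Face 5 is opposite face 3.
face 3


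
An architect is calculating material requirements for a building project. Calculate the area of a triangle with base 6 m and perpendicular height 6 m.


Shape: triangle
Base b = 6 m, Height h = 6 m
Formula: A = (1/2) * b * h
A = 0.5 * 6 * 6
A = 0.5 * 36
A = 18
18 m^2


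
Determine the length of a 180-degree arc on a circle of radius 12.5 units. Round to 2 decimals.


Shape: circular arc
Radius r = 12.5 units, Angle = 180 degrees
Formula: L = (angle/360) * 2 * pi * r
2 * pi * r = 25 * pi
L = (180/360) * 25 * pi
L = 12.5 * pi
L = 39.27
39.27 units


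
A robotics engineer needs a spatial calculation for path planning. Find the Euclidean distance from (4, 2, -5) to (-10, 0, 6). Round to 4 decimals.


3D distance between two points
P1 = (4, 2, -5), P2 = (-10, 0, 6)
Formula: d = sqrt((x2-x1)^2 + (y2-y1)^2 + (z2-z1)^2)
dx = -10 - 4 = -14
dy = 0 - 2 = -2
dz = 6 - -5 = 11
dx^2 + dy^2 + dz^2 = 196 + 4 + 121 = 321
d = sqrt(321)
d = 17.9165
17.9165 units


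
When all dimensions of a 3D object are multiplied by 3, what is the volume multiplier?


Linear scale factor k = 3
Rule: under a linear scaling by k, volumes scale by k^3.
k^3 = 3 * 3 * 3
k^3 = 9 * 3
k^3 = 27
Volume scales by a factor of 27.
27 (dimensionless)


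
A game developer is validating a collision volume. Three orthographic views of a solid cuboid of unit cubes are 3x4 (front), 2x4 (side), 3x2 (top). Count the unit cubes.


Orthographic views of a solid rectangular block:
Front view 3 x 4 -> length = 3, height = 4
Side view 2 x 4 -> width = 2, height = 4 (consistent)
Top view 3 x 2 -> confirms length = 3, width = 2
The block is 3 x 2 x 4.
Total unit cubes = 3 * 2 * 4 = 24
24 unit cubes


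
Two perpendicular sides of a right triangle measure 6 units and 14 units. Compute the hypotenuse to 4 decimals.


Shape: right triangle
Legs a = 6 units, b = 14 units
Formula: c = sqrt(a^2 + b^2)
a^2 = 36, b^2 = 196
a^2 + b^2 = 232
c = sqrt(232)
c = 15.2315
15.2315 units


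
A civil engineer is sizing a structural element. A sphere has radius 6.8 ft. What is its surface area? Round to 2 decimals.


Shape: sphere
Radius r = 6.8 ft
Formula: SA = 4 * pi * r^2
r^2 = 46.24
SA = 4 * pi * 46.24
SA = 184.96 * pi
SA = 581.07
581.07 ft^2


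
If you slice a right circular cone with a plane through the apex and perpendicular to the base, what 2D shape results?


Solid: right circular cone
Cutting plane: through the apex and perpendicular to the base
Visualize the intersection of the plane with the solid's surface.
The boundary of the cut region is a isosceles triangle.
isosceles triangle


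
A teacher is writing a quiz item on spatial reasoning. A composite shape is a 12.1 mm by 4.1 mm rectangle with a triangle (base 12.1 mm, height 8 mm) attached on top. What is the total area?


Composite shape: rectangle + triangle
Rectangle area = 12.1 * 4.1 = 49.61
Triangle area = 0.5 * 12.1 * 8 = 48.4
Total = 49.61 + 48.4
Total = 98.01
98.01 mm^2


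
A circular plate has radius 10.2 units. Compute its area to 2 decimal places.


Shape: circle
Radius r = 10.2 units
Formula: A = pi * r^2
r^2 = 10.2^2 = 104.04
A = pi * 104.04
A = 326.85
326.85 units^2


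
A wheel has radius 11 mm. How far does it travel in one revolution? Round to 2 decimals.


Shape: circle
Radius r = 11 mm
Formula: C = 2 * pi * r
C = 2 * pi * 11
C = 22 * pi
C = 69.12
69.12 mm


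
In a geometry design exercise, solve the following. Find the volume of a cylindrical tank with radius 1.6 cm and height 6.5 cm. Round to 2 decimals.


Shape: cylinder
Radius r = 1.6 cm, Height h = 6.5 cm
Formula: V = pi * r^2 * h
r^2 = 2.56
V = pi * 2.56 * 6.5
V = 16.64 * pi
V = 52.28
52.28 cm^3


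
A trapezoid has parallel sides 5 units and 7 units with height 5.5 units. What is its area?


Shape: trapezoid
Parallel sides a = 5 units, b = 7 units; Height h = 5.5 units
Formula: A = (a + b) * h / 2
a + b = 5 + 7 = 12
A = 12 * 5.5 / 2
A = 66 / 2
A = 33
33 units^2


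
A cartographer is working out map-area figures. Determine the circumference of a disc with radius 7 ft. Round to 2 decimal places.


Shape: circle
Radius r = 7 ft
Formula: C = 2 * pi * r
C = 2 * pi * 7
C = 14 * pi
C = 43.98
43.98 ft


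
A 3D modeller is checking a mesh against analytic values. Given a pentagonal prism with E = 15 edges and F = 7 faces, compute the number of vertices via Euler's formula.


Polyhedron: pentagonal prism
Euler's formula for convex polyhedra: V - E + F = 2
Given: E = 15 edges and F = 7 faces
Solve for V:
V = 2 + E - F = 2 + 15 - 7 = 10
10 vertices


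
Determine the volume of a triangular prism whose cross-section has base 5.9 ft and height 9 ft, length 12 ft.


Shape: triangular prism
Triangle base = 5.9 ft, triangle height = 9 ft, prism length L = 12 ft
Formula: V = (1/2 * b * h_tri) * L
Cross-section area = 0.5 * 5.9 * 9 = 26.55
V = 26.55 * 12
V = 318.6
318.6 ft^3


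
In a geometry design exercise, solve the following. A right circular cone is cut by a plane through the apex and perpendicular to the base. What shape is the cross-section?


Solid: right circular cone
Cutting plane: through the apex and perpendicular to the base
Visualize the intersection of the plane with the solid's surface.
The boundary of the cut region is a isosceles triangle.
isosceles triangle


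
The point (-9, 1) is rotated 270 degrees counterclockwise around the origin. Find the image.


Transformation: rotation about the origin
Original point: (-9, 1)
Rule for 270 deg counterclockwise: (x, y) -> (y, -x)
Apply: (-9, 1) -> (1, 9)
(1, 9)


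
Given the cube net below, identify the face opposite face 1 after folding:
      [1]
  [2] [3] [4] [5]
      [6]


Net: cross layout. Take square 3 as the base (bottom).
Fold the four squares in the horizontal row up around 3: 2 -> left, 4 -> right, 5 wraps to the top.
Fold 1 and 6 up from 3: 1 -> back, 6 -> front.
Opposite pairs are therefore: (1, 6), (2, 4), (3, 5).
Face 1 is opposite face 6.
face 6


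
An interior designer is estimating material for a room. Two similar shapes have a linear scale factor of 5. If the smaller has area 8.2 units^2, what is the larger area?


Linear scale factor k = 5
Original area = 8.2 units^2
Rule: under a linear scaling by k, areas scale by k^2.
k^2 = 5^2 = 25
New area = 8.2 * 25
New area = 205
205 units^2


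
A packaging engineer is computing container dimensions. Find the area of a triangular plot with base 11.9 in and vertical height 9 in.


Shape: triangle
Base b = 11.9 in, Height h = 9 in
Formula: A = (1/2) * b * h
A = 0.5 * 11.9 * 9
A = 0.5 * 107.1
A = 53.55
53.55 in^2


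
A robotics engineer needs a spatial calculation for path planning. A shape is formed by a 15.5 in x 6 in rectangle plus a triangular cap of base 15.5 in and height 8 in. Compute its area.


Composite shape: rectangle + triangle
Rectangle area = 15.5 * 6 = 93
Triangle area = 0.5 * 15.5 * 8 = 62
Total = 93 + 62
Total = 155
155 in^2


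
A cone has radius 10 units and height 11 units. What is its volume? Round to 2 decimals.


Shape: cone
Radius r = 10 units, Height h = 11 units
Formula: V = (1/3) * pi * r^2 * h
r^2 = 100
pi * r^2 * h = pi * 100 * 11 = 1100 * pi
V = 1100 * pi / 3
V = 1151.92
1151.92 units^3


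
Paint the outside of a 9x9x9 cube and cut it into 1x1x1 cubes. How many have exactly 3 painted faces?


Large cube: 9 x 9 x 9, cut into unit cubes.
Cubes with 3 painted faces are at the corners. A cube always has 8 corners.
Count = 8
8 unit cubes


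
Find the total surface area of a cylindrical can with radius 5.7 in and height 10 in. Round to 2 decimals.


Shape: closed cylinder
Radius r = 5.7 in, Height h = 10 in
Formula: SA = 2*pi*r^2 + 2*pi*r*h = 2*pi*r*(r + h)
r + h = 15.7
2 * r * (r + h) = 2 * 5.7 * 15.7 = 178.98
SA = 178.98 * pi
SA = 562.28
562.28 in^2


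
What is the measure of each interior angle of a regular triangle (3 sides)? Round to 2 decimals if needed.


Shape: regular triangle (3 sides)
Formula: interior angle = (n - 2) * 180 / n
(n - 2) = 1
(n - 2) * 180 = 180
angle = 180 / 3
angle = 60
60 degrees


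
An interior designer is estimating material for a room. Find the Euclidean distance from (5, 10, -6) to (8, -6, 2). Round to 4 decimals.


3D distance between two points
P1 = (5, 10, -6), P2 = (8, -6, 2)
Formula: d = sqrt((x2-x1)^2 + (y2-y1)^2 + (z2-z1)^2)
dx = 8 - 5 = 3
dy = -6 - 10 = -16
dz = 2 - -6 = 8
dx^2 + dy^2 + dz^2 = 9 + 256 + 64 = 329
d = sqrt(329)
d = 18.1384
18.1384 units


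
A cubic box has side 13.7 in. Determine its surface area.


Shape: cube
Side s = 13.7 in
A cube has 6 square faces.
Formula: SA = 6 * s^2
s^2 = 187.69
SA = 6 * 187.69
SA = 1126.14
1126.14 in^2


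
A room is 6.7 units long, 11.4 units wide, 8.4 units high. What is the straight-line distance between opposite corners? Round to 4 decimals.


Shape: rectangular box (space diagonal)
l = 6.7 units, w = 11.4 units, h = 8.4 units
Visualize: the diagonal of the base, then a right triangle with that diagonal and the height.
Formula: d = sqrt(l^2 + w^2 + h^2)
l^2 + w^2 + h^2 = 44.89 + 129.96 + 70.56 = 245.41
d = sqrt(245.41)
d = 15.6656
15.6656 units


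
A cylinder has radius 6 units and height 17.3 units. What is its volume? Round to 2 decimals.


Shape: cylinder
Radius r = 6 units, Height h = 17.3 units
Formula: V = pi * r^2 * h
r^2 = 36
V = pi * 36 * 17.3
V = 622.8 * pi
V = 1956.58
1956.58 units^3


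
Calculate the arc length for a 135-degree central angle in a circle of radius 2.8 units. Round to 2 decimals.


Shape: circular arc
Radius r = 2.8 units, Angle = 135 degrees
Formula: L = (angle/360) * 2 * pi * r
2 * pi * r = 5.6 * pi
L = (135/360) * 5.6 * pi
L = 2.1 * pi
L = 6.6
6.6 units


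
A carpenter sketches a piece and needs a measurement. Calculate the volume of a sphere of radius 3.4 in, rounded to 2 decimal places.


Shape: sphere
Radius r = 3.4 in
Formula: V = (4/3) * pi * r^3
r^3 = 39.304
(4/3) * 39.304 = 52.405333
V = 52.405333 * pi
V = 164.64
164.64 in^3


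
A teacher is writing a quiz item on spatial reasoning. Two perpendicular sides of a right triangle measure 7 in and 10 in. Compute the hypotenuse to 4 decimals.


Shape: right triangle
Legs a = 7 in, b = 10 in
Formula: c = sqrt(a^2 + b^2)
a^2 = 49, b^2 = 100
a^2 + b^2 = 149
c = sqrt(149)
c = 12.2066
12.2066 in


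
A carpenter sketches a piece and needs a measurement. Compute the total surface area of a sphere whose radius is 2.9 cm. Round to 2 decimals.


Shape: sphere
Radius r = 2.9 cm
Formula: SA = 4 * pi * r^2
r^2 = 8.41
SA = 4 * pi * 8.41
SA = 33.64 * pi
SA = 105.68
105.68 cm^2


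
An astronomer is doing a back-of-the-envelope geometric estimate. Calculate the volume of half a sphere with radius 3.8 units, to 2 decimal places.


Shape: hemisphere (half of a sphere)
Radius r = 3.8 units
Formula: V = (1/2) * (4/3) * pi * r^3 = (2/3) * pi * r^3
r^3 = 54.872
(2/3) * 54.872 = 36.581333
V = 36.581333 * pi
V = 114.92
114.92 units^3


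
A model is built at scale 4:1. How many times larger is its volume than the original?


Linear scale factor k = 4
Rule: under a linear scaling by k, volumes scale by k^3.
k^3 = 4 * 4 * 4
k^3 = 16 * 4
k^3 = 64
Volume scales by a factor of 64.
64 (dimensionless)


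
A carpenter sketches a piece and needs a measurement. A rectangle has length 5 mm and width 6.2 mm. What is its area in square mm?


Shape: rectangle
Length l = 5 mm, Width w = 6.2 mm
Formula: A = l * w
A = 5 * 6.2
A = 31
31 mm^2


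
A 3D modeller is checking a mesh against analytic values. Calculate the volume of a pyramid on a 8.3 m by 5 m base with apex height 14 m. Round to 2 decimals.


Shape: rectangular pyramid
Base: 8.3 m x 5 m, Height h = 14 m
Formula: V = (1/3) * base_area * h
base_area = 8.3 * 5 = 41.5
base_area * h = 41.5 * 14 = 581
V = 581 / 3
V = 193.67
193.67 m^3


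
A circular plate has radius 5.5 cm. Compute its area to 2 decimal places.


Shape: circle
Radius r = 5.5 cm
Formula: A = pi * r^2
r^2 = 5.5^2 = 30.25
A = pi * 30.25
A = 95.03
95.03 cm^2


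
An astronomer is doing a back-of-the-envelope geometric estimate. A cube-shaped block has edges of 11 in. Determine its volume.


Shape: cube
Side s = 11 in
Formula: V = s^3
V = 11 * 11 * 11
V = 121 * 11
V = 1331
1331 in^3


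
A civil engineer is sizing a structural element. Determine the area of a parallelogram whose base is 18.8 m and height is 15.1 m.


Shape: parallelogram
Base b = 18.8 m, Height h = 15.1 m
Formula: A = b * h
A = 18.8 * 15.1
A = 283.88
283.88 m^2


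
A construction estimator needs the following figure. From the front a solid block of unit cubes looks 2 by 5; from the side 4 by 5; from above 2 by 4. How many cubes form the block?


Orthographic views of a solid rectangular block:
Front view 2 x 5 -> length = 2, height = 5
Side view 4 x 5 -> width = 4, height = 5 (consistent)
Top view 2 x 4 -> confirms length = 2, width = 4
The block is 2 x 4 x 5.
Total unit cubes = 2 * 4 * 5 = 40
40 unit cubes


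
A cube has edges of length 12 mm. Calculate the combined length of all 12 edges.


Shape: cube
Side s = 12 mm
A cube has 12 edges, all equal.
Formula: total edge length = 12 * s
Total = 12 * 12
Total = 144
144 mm


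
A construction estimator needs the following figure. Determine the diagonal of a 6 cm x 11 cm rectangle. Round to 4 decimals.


Shape: rectangle (diagonal via Pythagoras)
Sides: 6 cm and 11 cm
Formula: d = sqrt(l^2 + w^2)
l^2 = 36, w^2 = 121
l^2 + w^2 = 157
d = sqrt(157)
d = 12.53
12.53 cm


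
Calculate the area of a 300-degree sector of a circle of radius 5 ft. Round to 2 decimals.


Shape: circular sector
Radius r = 5 ft, Angle = 300 degrees
Formula: A = (angle/360) * pi * r^2
r^2 = 25
Fraction of circle = 300/360
A = (300/360) * pi * 25
A = 20.833333 * pi
A = 65.45
65.45 ft^2


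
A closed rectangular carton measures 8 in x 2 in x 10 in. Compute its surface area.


Shape: rectangular prism
l = 8 in, w = 2 in, h = 10 in
Formula: SA = 2(lw + lh + wh)
lw = 16, lh = 80, wh = 20
lw + lh + wh = 116
SA = 2 * 116
SA = 232
232 in^2


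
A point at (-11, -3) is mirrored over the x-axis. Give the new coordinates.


Transformation: reflection
Original point: (-11, -3)
Rule for reflection over the x-axis: (x, y) -> (x, -y)
Apply: (-11, -3) -> (-11, 3)
(-11, 3)


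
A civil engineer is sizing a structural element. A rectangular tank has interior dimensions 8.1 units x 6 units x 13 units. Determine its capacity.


Shape: rectangular prism
l = 8.1 units, w = 6 units, h = 13 units
Formula: V = l * w * h
V = 8.1 * 6 * 13
V = 48.6 * 13
V = 631.8
631.8 units^3


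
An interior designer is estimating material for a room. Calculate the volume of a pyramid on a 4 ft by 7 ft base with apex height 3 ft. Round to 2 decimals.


Shape: rectangular pyramid
Base: 4 ft x 7 ft, Height h = 3 ft
Formula: V = (1/3) * base_area * h
base_area = 4 * 7 = 28
base_area * h = 28 * 3 = 84
V = 84 / 3
V = 28
28 ft^3


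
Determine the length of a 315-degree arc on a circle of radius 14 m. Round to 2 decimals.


Shape: circular arc
Radius r = 14 m, Angle = 315 degrees
Formula: L = (angle/360) * 2 * pi * r
2 * pi * r = 28 * pi
L = (315/360) * 28 * pi
L = 24.5 * pi
L = 76.97
76.97 m


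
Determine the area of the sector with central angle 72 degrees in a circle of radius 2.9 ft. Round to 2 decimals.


Shape: circular sector
Radius r = 2.9 ft, Angle = 72 degrees
Formula: A = (angle/360) * pi * r^2
r^2 = 8.41
Fraction of circle = 72/360
A = (72/360) * pi * 8.41
A = 1.682 * pi
A = 5.28
5.28 ft^2


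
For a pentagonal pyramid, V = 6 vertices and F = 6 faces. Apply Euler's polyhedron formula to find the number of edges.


Polyhedron: pentagonal pyramid
Euler's formula for convex polyhedra: V - E + F = 2
Given: V = 6 vertices and F = 6 faces
Solve for E:
E = V + F - 2 = 6 + 6 - 2 = 10
10 edges


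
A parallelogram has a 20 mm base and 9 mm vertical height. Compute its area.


Shape: parallelogram
Base b = 20 mm, Height h = 9 mm
Formula: A = b * h
A = 20 * 9
A = 180
180 mm^2


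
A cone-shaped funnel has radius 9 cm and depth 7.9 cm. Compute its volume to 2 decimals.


Shape: cone
Radius r = 9 cm, Height h = 7.9 cm
Formula: V = (1/3) * pi * r^2 * h
r^2 = 81
pi * r^2 * h = pi * 81 * 7.9 = 639.9 * pi
V = 639.9 * pi / 3
V = 670.1
670.1 cm^3


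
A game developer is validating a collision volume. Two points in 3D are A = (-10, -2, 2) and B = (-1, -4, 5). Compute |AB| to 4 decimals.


3D distance between two points
P1 = (-10, -2, 2), P2 = (-1, -4, 5)
Formula: d = sqrt((x2-x1)^2 + (y2-y1)^2 + (z2-z1)^2)
dx = -1 - -10 = 9
dy = -4 - -2 = -2
dz = 5 - 2 = 3
dx^2 + dy^2 + dz^2 = 81 + 4 + 9 = 94
d = sqrt(94)
d = 9.6954
9.6954 units


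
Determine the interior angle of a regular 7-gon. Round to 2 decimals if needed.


Shape: regular heptagon (7 sides)
Formula: interior angle = (n - 2) * 180 / n
(n - 2) = 5
(n - 2) * 180 = 900
angle = 900 / 7
angle = 128.57
128.57 degrees


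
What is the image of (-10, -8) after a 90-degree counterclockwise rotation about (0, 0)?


Transformation: rotation about the origin
Original point: (-10, -8)
Rule for 90 deg counterclockwise: (x, y) -> (-y, x)
Apply: (-10, -8) -> (8, -10)
(8, -10)


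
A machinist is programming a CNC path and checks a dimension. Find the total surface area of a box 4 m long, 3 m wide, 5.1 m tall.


Shape: rectangular prism
l = 4 m, w = 3 m, h = 5.1 m
Formula: SA = 2(lw + lh + wh)
lw = 12, lh = 20.4, wh = 15.3
lw + lh + wh = 47.7
SA = 2 * 47.7
SA = 95.4
95.4 m^2


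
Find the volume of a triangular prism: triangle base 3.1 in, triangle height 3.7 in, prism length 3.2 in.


Shape: triangular prism
Triangle base = 3.1 in, triangle height = 3.7 in, prism length L = 3.2 in
Formula: V = (1/2 * b * h_tri) * L
Cross-section area = 0.5 * 3.1 * 3.7 = 5.735
V = 5.735 * 3.2
V = 18.352
18.352 in^3


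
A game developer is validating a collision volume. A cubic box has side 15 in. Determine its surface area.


Shape: cube
Side s = 15 in
A cube has 6 square faces.
Formula: SA = 6 * s^2
s^2 = 225
SA = 6 * 225
SA = 1350
1350 in^2


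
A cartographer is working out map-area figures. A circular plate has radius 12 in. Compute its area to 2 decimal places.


Shape: circle
Radius r = 12 in
Formula: A = pi * r^2
r^2 = 12^2 = 144
A = pi * 144
A = 452.39
452.39 in^2
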